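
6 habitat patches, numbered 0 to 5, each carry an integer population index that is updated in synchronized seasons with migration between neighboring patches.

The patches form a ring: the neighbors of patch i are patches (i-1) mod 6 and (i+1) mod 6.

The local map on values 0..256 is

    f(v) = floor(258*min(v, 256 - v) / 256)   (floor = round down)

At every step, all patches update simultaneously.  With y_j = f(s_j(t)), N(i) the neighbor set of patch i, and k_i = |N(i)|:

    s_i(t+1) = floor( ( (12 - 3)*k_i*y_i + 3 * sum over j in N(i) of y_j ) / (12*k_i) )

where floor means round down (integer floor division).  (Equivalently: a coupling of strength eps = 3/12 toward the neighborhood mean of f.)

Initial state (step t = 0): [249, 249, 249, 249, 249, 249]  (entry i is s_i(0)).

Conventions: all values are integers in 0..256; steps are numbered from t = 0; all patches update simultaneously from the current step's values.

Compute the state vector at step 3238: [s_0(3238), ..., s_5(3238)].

Answer: [7, 7, 7, 7, 7, 7]
Key observation: The state at step 1, [7, 7, 7, 7, 7, 7], reappears at step 2: the system is in a cycle of period 1 from step 1 on.  Therefore the state at step 3238 equals the state at step 1 + ((3238 - 1) mod 1) = 1, which is [7, 7, 7, 7, 7, 7].

Derivation:
t=0: [249, 249, 249, 249, 249, 249]
t=1: [7, 7, 7, 7, 7, 7]
t=2: [7, 7, 7, 7, 7, 7]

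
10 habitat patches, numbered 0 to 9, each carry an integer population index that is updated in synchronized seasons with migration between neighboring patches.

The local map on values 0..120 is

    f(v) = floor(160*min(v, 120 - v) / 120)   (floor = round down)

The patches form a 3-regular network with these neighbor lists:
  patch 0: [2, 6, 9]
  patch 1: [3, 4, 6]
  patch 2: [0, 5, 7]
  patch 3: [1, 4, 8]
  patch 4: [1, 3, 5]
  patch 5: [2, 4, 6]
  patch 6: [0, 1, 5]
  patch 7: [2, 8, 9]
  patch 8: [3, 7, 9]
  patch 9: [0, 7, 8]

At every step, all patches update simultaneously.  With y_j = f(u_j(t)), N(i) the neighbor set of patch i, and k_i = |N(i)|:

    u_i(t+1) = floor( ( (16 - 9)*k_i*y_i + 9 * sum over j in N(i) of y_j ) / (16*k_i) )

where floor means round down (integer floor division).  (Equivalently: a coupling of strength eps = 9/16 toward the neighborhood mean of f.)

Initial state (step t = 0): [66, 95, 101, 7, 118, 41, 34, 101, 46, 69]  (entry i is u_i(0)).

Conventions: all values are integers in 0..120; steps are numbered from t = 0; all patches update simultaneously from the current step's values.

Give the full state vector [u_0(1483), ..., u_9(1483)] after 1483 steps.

Simulating step by step:
t=0: [66, 95, 101, 7, 118, 41, 34, 101, 46, 69]
t=1: [57, 24, 39, 21, 18, 37, 49, 39, 45, 59]
t=2: [69, 35, 55, 34, 30, 47, 57, 58, 55, 69]
t=3: [70, 50, 70, 49, 46, 62, 66, 73, 67, 70]
t=4: [67, 66, 67, 65, 65, 71, 70, 65, 66, 66]
t=5: [69, 71, 69, 72, 71, 67, 67, 72, 72, 71]
t=6: [67, 65, 67, 64, 65, 68, 68, 64, 64, 65]
t=7: [70, 72, 70, 73, 72, 69, 69, 73, 73, 72]
t=8: [66, 64, 65, 62, 64, 66, 66, 63, 62, 63]
t=9: [72, 74, 73, 75, 74, 72, 72, 75, 76, 75]
t=10: [62, 61, 62, 60, 61, 63, 63, 60, 59, 60]
t=11: [77, 78, 77, 78, 78, 76, 76, 79, 79, 79]
t=12: [56, 56, 56, 55, 56, 57, 57, 54, 54, 54]
t=13: [74, 74, 74, 73, 74, 75, 75, 72, 72, 72]
t=14: [61, 61, 61, 62, 61, 60, 60, 63, 63, 63]
t=15: [78, 78, 78, 77, 78, 79, 79, 76, 76, 76]
t=16: [56, 55, 56, 56, 55, 54, 54, 57, 57, 57]
t=17: [74, 73, 74, 74, 73, 72, 72, 75, 75, 75]
t=18: [61, 62, 61, 61, 62, 63, 63, 60, 60, 60]
t=19: [78, 77, 78, 78, 77, 76, 76, 79, 79, 79]
t=20: [56, 57, 56, 56, 57, 57, 57, 54, 54, 54]
t=21: [74, 75, 74, 74, 75, 75, 75, 72, 72, 72]
t=22: [61, 60, 61, 61, 60, 60, 60, 63, 63, 63]
t=23: [78, 79, 78, 78, 79, 79, 79, 76, 76, 76]
t=24: [56, 54, 56, 55, 54, 54, 54, 57, 57, 57]
t=25: [74, 72, 74, 73, 72, 72, 72, 75, 75, 75]
t=26: [61, 63, 61, 62, 63, 63, 63, 60, 60, 60]
t=27: [78, 76, 78, 77, 76, 76, 76, 79, 79, 79]
t=28: [56, 57, 56, 56, 57, 57, 57, 54, 54, 54]

Answer: [78, 76, 78, 77, 76, 76, 76, 79, 79, 79]
Key observation: The state at step 20, [56, 57, 56, 56, 57, 57, 57, 54, 54, 54], reappears at step 28: the system is in a cycle of period 8 from step 20 on.  Therefore the state at step 1483 equals the state at step 20 + ((1483 - 20) mod 8) = 27, which is [78, 76, 78, 77, 76, 76, 76, 79, 79, 79].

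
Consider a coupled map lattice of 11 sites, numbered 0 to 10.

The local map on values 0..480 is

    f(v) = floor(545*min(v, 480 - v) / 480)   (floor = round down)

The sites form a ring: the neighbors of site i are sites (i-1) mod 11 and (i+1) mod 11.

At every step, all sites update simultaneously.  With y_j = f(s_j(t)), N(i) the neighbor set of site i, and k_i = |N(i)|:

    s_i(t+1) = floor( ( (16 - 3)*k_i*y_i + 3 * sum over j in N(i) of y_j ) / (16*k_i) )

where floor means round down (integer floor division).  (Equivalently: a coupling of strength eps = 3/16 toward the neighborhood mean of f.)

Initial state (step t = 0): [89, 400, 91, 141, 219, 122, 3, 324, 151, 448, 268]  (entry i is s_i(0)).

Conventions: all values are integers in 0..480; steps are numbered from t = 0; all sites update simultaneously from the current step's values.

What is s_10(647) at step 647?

Simulating step by step:
t=0: [89, 400, 91, 141, 219, 122, 3, 324, 151, 448, 268]
t=1: [113, 92, 107, 162, 229, 135, 31, 160, 158, 67, 207]
t=2: [135, 107, 125, 184, 242, 151, 59, 167, 169, 100, 210]
t=3: [157, 125, 145, 207, 254, 170, 87, 177, 183, 132, 218]
t=4: [181, 146, 168, 230, 248, 190, 116, 191, 200, 163, 231]
t=5: [206, 171, 194, 254, 258, 211, 146, 209, 222, 196, 249]
t=6: [232, 200, 220, 252, 251, 233, 178, 231, 247, 228, 255]
t=7: [258, 232, 247, 257, 260, 257, 213, 256, 263, 258, 256]
t=8: [253, 262, 262, 253, 249, 251, 243, 252, 247, 251, 253]
t=9: [256, 247, 247, 256, 261, 261, 267, 259, 263, 260, 257]
t=10: [254, 263, 263, 254, 248, 247, 242, 248, 246, 249, 252]
t=11: [255, 246, 246, 255, 262, 264, 268, 263, 264, 261, 258]
t=12: [255, 264, 264, 255, 247, 244, 241, 245, 245, 248, 251]
t=13: [254, 245, 245, 254, 263, 267, 270, 266, 265, 263, 259]
t=14: [256, 265, 265, 256, 246, 241, 238, 241, 244, 246, 250]
t=15: [253, 244, 244, 254, 264, 270, 270, 270, 267, 264, 260]
t=16: [257, 266, 265, 256, 245, 238, 238, 238, 241, 245, 249]
t=17: [252, 243, 244, 254, 265, 269, 270, 270, 270, 266, 261]
t=18: [258, 267, 266, 255, 244, 239, 238, 238, 238, 242, 248]
t=19: [252, 242, 243, 254, 266, 270, 270, 270, 270, 269, 262]
t=20: [258, 268, 267, 255, 242, 238, 238, 238, 238, 239, 247]
t=21: [252, 241, 242, 255, 268, 270, 270, 270, 270, 270, 263]
t=22: [258, 269, 268, 255, 241, 238, 238, 238, 238, 238, 246]
t=23: [252, 240, 241, 255, 269, 270, 270, 270, 270, 269, 264]
t=24: [258, 270, 269, 255, 240, 238, 238, 238, 238, 239, 245]
t=25: [252, 239, 240, 255, 270, 270, 270, 270, 270, 270, 265]
t=26: [257, 269, 270, 255, 239, 238, 238, 238, 238, 238, 244]
t=27: [253, 240, 239, 254, 269, 270, 270, 270, 270, 269, 265]
t=28: [257, 270, 269, 255, 240, 238, 238, 238, 238, 239, 244]
t=29: [252, 239, 240, 255, 270, 270, 270, 270, 270, 270, 266]
t=30: [257, 269, 270, 255, 239, 238, 238, 238, 238, 238, 243]
t=31: [253, 240, 239, 254, 269, 270, 270, 270, 270, 269, 267]
t=32: [256, 270, 269, 255, 240, 238, 238, 238, 238, 239, 242]
t=33: [254, 239, 240, 255, 270, 270, 270, 270, 270, 270, 268]
t=34: [255, 269, 270, 255, 239, 238, 238, 238, 238, 238, 241]
t=35: [255, 240, 239, 254, 269, 270, 270, 270, 270, 270, 269]
t=36: [255, 270, 269, 255, 240, 238, 238, 238, 238, 238, 240]
t=37: [255, 239, 240, 255, 270, 270, 270, 270, 270, 270, 270]
t=38: [254, 269, 270, 255, 239, 238, 238, 238, 238, 238, 239]
t=39: [255, 240, 239, 254, 269, 270, 270, 270, 270, 270, 269]

Answer: s_10(647) = 269
Key observation: The state at step 35, [255, 240, 239, 254, 269, 270, 270, 270, 270, 270, 269], reappears at step 39: the system is in a cycle of period 4 from step 35 on.  Therefore the state at step 647 equals the state at step 35 + ((647 - 35) mod 4) = 35, which is [255, 240, 239, 254, 269, 270, 270, 270, 270, 270, 269].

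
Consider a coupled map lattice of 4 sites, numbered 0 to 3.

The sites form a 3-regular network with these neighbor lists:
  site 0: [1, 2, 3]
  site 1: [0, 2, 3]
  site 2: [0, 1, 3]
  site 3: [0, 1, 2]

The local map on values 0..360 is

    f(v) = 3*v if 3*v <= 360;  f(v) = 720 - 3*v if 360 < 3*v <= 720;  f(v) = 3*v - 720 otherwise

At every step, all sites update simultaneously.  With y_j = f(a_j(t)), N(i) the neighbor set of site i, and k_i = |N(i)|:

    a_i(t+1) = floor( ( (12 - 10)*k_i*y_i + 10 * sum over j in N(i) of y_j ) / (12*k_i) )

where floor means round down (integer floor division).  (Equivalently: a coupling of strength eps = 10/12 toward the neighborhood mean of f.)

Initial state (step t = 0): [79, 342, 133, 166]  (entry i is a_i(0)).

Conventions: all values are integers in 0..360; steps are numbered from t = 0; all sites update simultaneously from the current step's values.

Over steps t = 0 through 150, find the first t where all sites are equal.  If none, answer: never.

Simulating step by step:
t=0: [79, 342, 133, 166]  (not all equal)
t=1: [275, 267, 266, 277]  (not all equal)
t=2: [92, 95, 95, 91]  (not all equal)
t=3: [280, 279, 279, 280]  (not all equal)
t=4: [118, 118, 118, 118]  (all equal)

Answer: 4
Key observation: Synchronization is absorbing here: once all sites are equal they stay equal, and step 4 is the first all-equal step.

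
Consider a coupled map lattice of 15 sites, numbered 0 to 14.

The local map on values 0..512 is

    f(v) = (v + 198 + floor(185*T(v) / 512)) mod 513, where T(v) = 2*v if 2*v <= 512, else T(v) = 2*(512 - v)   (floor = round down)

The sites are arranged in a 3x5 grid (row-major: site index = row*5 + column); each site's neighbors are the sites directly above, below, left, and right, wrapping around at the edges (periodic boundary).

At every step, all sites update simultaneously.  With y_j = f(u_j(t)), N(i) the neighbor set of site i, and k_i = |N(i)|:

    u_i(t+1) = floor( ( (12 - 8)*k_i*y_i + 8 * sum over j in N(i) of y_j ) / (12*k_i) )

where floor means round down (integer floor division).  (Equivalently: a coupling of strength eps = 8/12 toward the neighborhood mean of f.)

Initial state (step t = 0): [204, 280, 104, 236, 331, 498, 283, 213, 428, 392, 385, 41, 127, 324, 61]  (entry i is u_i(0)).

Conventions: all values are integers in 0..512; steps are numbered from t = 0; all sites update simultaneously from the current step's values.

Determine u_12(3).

Answer: u_12(3) = 142

Derivation:
t=0: [204, 280, 104, 236, 331, 498, 283, 213, 428, 392, 385, 41, 127, 324, 61]
t=1: [117, 179, 240, 170, 147, 146, 151, 200, 132, 190, 187, 229, 278, 211, 203]
t=2: [368, 341, 225, 333, 306, 295, 329, 195, 238, 230, 162, 210, 86, 196, 97]
t=3: [202, 119, 134, 103, 171, 188, 107, 116, 76, 149, 276, 201, 142, 166, 241]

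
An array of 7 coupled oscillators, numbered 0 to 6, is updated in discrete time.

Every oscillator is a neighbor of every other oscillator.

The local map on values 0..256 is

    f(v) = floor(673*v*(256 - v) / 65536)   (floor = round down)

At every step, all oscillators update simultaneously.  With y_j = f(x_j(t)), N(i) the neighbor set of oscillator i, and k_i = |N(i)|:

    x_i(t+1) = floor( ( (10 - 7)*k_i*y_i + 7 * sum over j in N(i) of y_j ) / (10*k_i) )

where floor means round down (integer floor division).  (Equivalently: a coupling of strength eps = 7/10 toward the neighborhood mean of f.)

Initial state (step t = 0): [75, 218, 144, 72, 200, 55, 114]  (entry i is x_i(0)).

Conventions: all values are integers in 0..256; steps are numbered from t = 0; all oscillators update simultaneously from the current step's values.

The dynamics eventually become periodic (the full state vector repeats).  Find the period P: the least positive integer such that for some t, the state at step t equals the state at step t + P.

Answer: 2
Key observation: The state at step 8, [159, 159, 159, 159, 159, 159, 159], reappears at step 10 — and no state repeats earlier — so the cycle the system enters has period 2.

Derivation:
t=0: [75, 218, 144, 72, 200, 55, 114]
t=1: [132, 122, 137, 132, 128, 127, 137]
t=2: [167, 167, 167, 167, 167, 167, 167]
t=3: [152, 152, 152, 152, 152, 152, 152]
t=4: [162, 162, 162, 162, 162, 162, 162]
t=5: [156, 156, 156, 156, 156, 156, 156]
t=6: [160, 160, 160, 160, 160, 160, 160]
t=7: [157, 157, 157, 157, 157, 157, 157]
t=8: [159, 159, 159, 159, 159, 159, 159]
t=9: [158, 158, 158, 158, 158, 158, 158]
t=10: [159, 159, 159, 159, 159, 159, 159]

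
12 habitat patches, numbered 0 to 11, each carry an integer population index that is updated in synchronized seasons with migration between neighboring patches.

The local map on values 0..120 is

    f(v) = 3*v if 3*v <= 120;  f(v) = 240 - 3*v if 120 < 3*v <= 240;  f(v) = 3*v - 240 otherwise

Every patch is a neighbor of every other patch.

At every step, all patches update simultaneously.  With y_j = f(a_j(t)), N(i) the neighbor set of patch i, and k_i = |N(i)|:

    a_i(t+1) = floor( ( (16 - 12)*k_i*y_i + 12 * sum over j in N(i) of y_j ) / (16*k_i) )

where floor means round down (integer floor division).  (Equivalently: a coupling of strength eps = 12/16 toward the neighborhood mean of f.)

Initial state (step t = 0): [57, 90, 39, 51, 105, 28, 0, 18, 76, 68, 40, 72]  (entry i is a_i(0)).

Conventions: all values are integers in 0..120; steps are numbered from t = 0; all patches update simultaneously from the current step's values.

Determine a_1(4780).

Answer: a_1(4780) = 27
Key observation: The state at step 7, [9, 9, 9, 9, 9, 9, 9, 9, 9, 9, 9, 9], reappears at step 11: the system is in a cycle of period 4 from step 7 on.  Therefore the state at step 4780 equals the state at step 7 + ((4780 - 7) mod 4) = 8, which is [27, 27, 27, 27, 27, 27, 27, 27, 27, 27, 27, 27].

Derivation:
t=0: [57, 90, 39, 51, 105, 28, 0, 18, 76, 68, 40, 72]
t=1: [60, 53, 69, 64, 61, 63, 48, 58, 50, 54, 70, 52]
t=2: [63, 67, 58, 61, 63, 62, 70, 64, 69, 66, 58, 68]
t=3: [48, 46, 51, 49, 48, 48, 44, 47, 45, 46, 51, 45]
t=4: [97, 98, 96, 97, 97, 97, 99, 98, 99, 98, 96, 99]
t=5: [52, 52, 51, 52, 52, 52, 53, 52, 53, 52, 51, 53]
t=6: [83, 83, 84, 83, 83, 83, 83, 83, 83, 83, 84, 83]
t=7: [9, 9, 9, 9, 9, 9, 9, 9, 9, 9, 9, 9]
t=8: [27, 27, 27, 27, 27, 27, 27, 27, 27, 27, 27, 27]
t=9: [81, 81, 81, 81, 81, 81, 81, 81, 81, 81, 81, 81]
t=10: [3, 3, 3, 3, 3, 3, 3, 3, 3, 3, 3, 3]
t=11: [9, 9, 9, 9, 9, 9, 9, 9, 9, 9, 9, 9]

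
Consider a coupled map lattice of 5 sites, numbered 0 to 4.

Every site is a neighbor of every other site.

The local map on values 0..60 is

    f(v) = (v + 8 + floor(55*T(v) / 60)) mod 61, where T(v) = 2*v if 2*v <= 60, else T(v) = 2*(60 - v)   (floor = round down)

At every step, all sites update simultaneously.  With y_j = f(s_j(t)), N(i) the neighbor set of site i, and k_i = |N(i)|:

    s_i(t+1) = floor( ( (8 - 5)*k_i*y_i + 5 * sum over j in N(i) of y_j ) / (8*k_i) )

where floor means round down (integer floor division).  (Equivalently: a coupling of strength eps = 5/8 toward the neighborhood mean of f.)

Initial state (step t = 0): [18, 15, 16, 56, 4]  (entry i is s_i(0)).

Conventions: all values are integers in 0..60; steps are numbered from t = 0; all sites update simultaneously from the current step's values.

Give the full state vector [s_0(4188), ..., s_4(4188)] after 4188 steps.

Answer: [29, 29, 29, 29, 29]
Key observation: The state at step 10, [29, 29, 29, 29, 29], reappears at step 11: the system is in a cycle of period 1 from step 10 on.  Therefore the state at step 4188 equals the state at step 10 + ((4188 - 10) mod 1) = 10, which is [29, 29, 29, 29, 29].

Derivation:
t=0: [18, 15, 16, 56, 4]
t=1: [42, 40, 41, 32, 34]
t=2: [24, 24, 24, 26, 25]
t=3: [16, 16, 16, 17, 16]
t=4: [53, 53, 53, 54, 53]
t=5: [12, 12, 12, 12, 12]
t=6: [42, 42, 42, 42, 42]
t=7: [22, 22, 22, 22, 22]
t=8: [9, 9, 9, 9, 9]
t=9: [33, 33, 33, 33, 33]
t=10: [29, 29, 29, 29, 29]
t=11: [29, 29, 29, 29, 29]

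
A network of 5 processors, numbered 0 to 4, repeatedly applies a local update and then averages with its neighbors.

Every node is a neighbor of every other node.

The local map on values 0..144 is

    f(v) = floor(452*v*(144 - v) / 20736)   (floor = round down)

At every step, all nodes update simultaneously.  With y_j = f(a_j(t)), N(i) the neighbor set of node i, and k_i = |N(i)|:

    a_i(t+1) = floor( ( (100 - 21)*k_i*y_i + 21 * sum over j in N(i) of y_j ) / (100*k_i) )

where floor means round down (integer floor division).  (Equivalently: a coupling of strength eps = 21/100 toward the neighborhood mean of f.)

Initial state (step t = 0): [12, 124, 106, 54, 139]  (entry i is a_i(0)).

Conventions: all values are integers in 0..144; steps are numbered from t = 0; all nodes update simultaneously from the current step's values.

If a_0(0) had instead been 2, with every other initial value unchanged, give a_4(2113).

Simulating step by step:
t=0: [2, 124, 106, 54, 139]
t=1: [18, 53, 78, 91, 25]
t=2: [58, 100, 105, 100, 70]
t=3: [105, 96, 91, 96, 108]
t=4: [90, 98, 102, 98, 87]
t=5: [103, 98, 94, 98, 106]
t=6: [92, 97, 100, 97, 89]
t=7: [103, 99, 96, 99, 104]
t=8: [92, 96, 98, 96, 91]
t=9: [103, 100, 98, 100, 104]
t=10: [92, 94, 96, 94, 91]
t=11: [103, 102, 100, 102, 104]
t=12: [92, 92, 94, 92, 90]
t=13: [103, 103, 102, 103, 104]
t=14: [91, 91, 92, 91, 90]
t=15: [104, 104, 104, 104, 104]
t=16: [90, 90, 90, 90, 90]
t=17: [105, 105, 105, 105, 105]
t=18: [89, 89, 89, 89, 89]
t=19: [106, 106, 106, 106, 106]
t=20: [87, 87, 87, 87, 87]
t=21: [108, 108, 108, 108, 108]
t=22: [84, 84, 84, 84, 84]
t=23: [109, 109, 109, 109, 109]
t=24: [83, 83, 83, 83, 83]
t=25: [110, 110, 110, 110, 110]
t=26: [81, 81, 81, 81, 81]
t=27: [111, 111, 111, 111, 111]
t=28: [79, 79, 79, 79, 79]
t=29: [111, 111, 111, 111, 111]

Answer: a_4(2113) = 111
Key observation: The state at step 27, [111, 111, 111, 111, 111], reappears at step 29: the system is in a cycle of period 2 from step 27 on.  Therefore the state at step 2113 equals the state at step 27 + ((2113 - 27) mod 2) = 27, which is [111, 111, 111, 111, 111].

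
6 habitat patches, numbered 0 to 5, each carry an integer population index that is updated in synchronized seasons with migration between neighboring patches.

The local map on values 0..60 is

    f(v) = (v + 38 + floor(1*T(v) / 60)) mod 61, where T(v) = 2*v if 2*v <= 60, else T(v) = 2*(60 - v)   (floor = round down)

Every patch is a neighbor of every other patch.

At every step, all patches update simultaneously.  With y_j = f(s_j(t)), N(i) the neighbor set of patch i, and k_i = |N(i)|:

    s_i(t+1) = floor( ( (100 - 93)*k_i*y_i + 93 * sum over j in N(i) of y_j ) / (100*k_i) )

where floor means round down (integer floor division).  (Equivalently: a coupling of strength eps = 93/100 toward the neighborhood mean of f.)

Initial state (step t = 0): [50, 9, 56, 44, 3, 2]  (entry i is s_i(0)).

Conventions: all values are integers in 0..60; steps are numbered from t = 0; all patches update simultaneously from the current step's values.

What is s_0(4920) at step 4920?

Simulating step by step:
t=0: [50, 9, 56, 44, 3, 2]
t=1: [35, 33, 35, 36, 34, 34]
t=2: [11, 11, 11, 11, 11, 11]
t=3: [49, 49, 49, 49, 49, 49]
t=4: [26, 26, 26, 26, 26, 26]
t=5: [3, 3, 3, 3, 3, 3]
t=6: [41, 41, 41, 41, 41, 41]
t=7: [18, 18, 18, 18, 18, 18]
t=8: [56, 56, 56, 56, 56, 56]
t=9: [33, 33, 33, 33, 33, 33]
t=10: [10, 10, 10, 10, 10, 10]
t=11: [48, 48, 48, 48, 48, 48]
t=12: [25, 25, 25, 25, 25, 25]
t=13: [2, 2, 2, 2, 2, 2]
t=14: [40, 40, 40, 40, 40, 40]
t=15: [17, 17, 17, 17, 17, 17]
t=16: [55, 55, 55, 55, 55, 55]
t=17: [32, 32, 32, 32, 32, 32]
t=18: [9, 9, 9, 9, 9, 9]
t=19: [47, 47, 47, 47, 47, 47]
t=20: [24, 24, 24, 24, 24, 24]
t=21: [1, 1, 1, 1, 1, 1]
t=22: [39, 39, 39, 39, 39, 39]
t=23: [16, 16, 16, 16, 16, 16]
t=24: [54, 54, 54, 54, 54, 54]
t=25: [31, 31, 31, 31, 31, 31]
t=26: [8, 8, 8, 8, 8, 8]
t=27: [46, 46, 46, 46, 46, 46]
t=28: [23, 23, 23, 23, 23, 23]
t=29: [0, 0, 0, 0, 0, 0]
t=30: [38, 38, 38, 38, 38, 38]
t=31: [15, 15, 15, 15, 15, 15]
t=32: [53, 53, 53, 53, 53, 53]
t=33: [30, 30, 30, 30, 30, 30]
t=34: [8, 8, 8, 8, 8, 8]

Answer: s_0(4920) = 53
Key observation: The state at step 26, [8, 8, 8, 8, 8, 8], reappears at step 34: the system is in a cycle of period 8 from step 26 on.  Therefore the state at step 4920 equals the state at step 26 + ((4920 - 26) mod 8) = 32, which is [53, 53, 53, 53, 53, 53].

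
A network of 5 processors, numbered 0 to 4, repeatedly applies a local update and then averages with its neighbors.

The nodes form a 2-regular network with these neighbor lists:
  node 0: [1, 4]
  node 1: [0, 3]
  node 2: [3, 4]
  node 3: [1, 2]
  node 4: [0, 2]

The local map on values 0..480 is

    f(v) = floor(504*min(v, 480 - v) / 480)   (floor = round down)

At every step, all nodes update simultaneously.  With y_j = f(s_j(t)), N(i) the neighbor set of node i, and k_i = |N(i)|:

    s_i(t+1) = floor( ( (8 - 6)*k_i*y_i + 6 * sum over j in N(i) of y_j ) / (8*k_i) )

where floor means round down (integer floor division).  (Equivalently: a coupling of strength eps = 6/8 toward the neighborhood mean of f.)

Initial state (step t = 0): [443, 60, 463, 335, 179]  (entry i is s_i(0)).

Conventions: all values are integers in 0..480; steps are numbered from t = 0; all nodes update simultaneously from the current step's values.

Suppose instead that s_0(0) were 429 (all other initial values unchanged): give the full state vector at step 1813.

Simulating step by step:
t=0: [429, 60, 463, 335, 179]
t=1: [107, 92, 131, 68, 73]
t=2: [92, 92, 89, 105, 112]
t=3: [103, 101, 108, 98, 100]
t=4: [106, 105, 105, 107, 109]
t=5: [111, 111, 112, 110, 111]
t=6: [116, 115, 115, 116, 116]
t=7: [120, 120, 120, 120, 120]
t=8: [126, 126, 126, 126, 126]
t=9: [132, 132, 132, 132, 132]
t=10: [138, 138, 138, 138, 138]
t=11: [144, 144, 144, 144, 144]
t=12: [151, 151, 151, 151, 151]
t=13: [158, 158, 158, 158, 158]
t=14: [165, 165, 165, 165, 165]
t=15: [173, 173, 173, 173, 173]
t=16: [181, 181, 181, 181, 181]
t=17: [190, 190, 190, 190, 190]
t=18: [199, 199, 199, 199, 199]
t=19: [208, 208, 208, 208, 208]
t=20: [218, 218, 218, 218, 218]
t=21: [228, 228, 228, 228, 228]
t=22: [239, 239, 239, 239, 239]
t=23: [250, 250, 250, 250, 250]
t=24: [241, 241, 241, 241, 241]
t=25: [250, 250, 250, 250, 250]

Answer: [250, 250, 250, 250, 250]
Key observation: The state at step 23, [250, 250, 250, 250, 250], reappears at step 25: the system is in a cycle of period 2 from step 23 on.  Therefore the state at step 1813 equals the state at step 23 + ((1813 - 23) mod 2) = 23, which is [250, 250, 250, 250, 250].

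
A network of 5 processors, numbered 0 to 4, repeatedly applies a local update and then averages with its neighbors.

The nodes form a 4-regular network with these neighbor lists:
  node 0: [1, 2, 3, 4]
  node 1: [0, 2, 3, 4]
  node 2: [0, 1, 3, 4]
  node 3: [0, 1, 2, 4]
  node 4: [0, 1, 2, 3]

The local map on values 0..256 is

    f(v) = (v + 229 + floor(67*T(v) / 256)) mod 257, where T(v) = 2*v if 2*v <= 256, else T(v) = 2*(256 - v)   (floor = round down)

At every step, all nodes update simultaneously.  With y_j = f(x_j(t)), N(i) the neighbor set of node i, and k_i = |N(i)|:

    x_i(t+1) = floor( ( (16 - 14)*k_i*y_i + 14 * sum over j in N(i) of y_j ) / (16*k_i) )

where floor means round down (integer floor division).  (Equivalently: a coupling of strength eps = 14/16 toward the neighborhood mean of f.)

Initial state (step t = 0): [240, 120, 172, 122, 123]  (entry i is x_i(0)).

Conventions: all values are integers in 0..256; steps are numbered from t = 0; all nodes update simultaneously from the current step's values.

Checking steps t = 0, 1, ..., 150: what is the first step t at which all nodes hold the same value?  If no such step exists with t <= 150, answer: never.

Answer: 2
Key observation: Synchronization is absorbing here: once all nodes are equal they stay equal, and step 2 is the first all-equal step.

Derivation:
t=0: [240, 120, 172, 122, 123]  (not all equal)
t=1: [171, 177, 174, 177, 176]  (not all equal)
t=2: [188, 188, 188, 188, 188]  (all equal)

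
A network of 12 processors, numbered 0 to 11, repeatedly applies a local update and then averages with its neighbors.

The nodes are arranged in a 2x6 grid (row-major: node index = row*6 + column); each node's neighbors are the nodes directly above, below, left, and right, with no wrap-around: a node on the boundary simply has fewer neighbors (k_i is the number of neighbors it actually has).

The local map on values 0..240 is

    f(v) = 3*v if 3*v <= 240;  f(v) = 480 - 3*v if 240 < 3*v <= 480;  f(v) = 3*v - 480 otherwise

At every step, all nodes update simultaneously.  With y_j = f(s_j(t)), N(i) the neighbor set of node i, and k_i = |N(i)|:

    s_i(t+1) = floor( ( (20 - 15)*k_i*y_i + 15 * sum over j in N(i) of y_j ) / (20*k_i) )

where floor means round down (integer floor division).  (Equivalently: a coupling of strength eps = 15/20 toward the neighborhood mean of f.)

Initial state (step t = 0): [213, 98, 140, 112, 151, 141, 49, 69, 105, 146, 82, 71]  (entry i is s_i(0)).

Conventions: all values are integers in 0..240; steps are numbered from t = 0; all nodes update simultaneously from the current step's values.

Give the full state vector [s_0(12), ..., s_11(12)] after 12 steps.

Answer: [126, 90, 51, 69, 133, 134, 108, 105, 42, 71, 140, 136]

Derivation:
t=0: [213, 98, 140, 112, 151, 141, 49, 69, 105, 146, 82, 71]
t=1: [164, 153, 138, 68, 115, 104, 174, 176, 118, 146, 129, 162]
t=2: [26, 36, 104, 111, 150, 94, 33, 59, 70, 116, 69, 99]
t=3: [97, 132, 158, 119, 145, 129, 120, 148, 171, 174, 138, 197]
t=4: [123, 78, 61, 54, 81, 81, 114, 68, 29, 66, 66, 87]
t=5: [167, 183, 166, 195, 208, 230, 152, 165, 168, 161, 213, 217]
t=6: [40, 30, 54, 67, 154, 170, 19, 33, 15, 72, 119, 181]
t=7: [85, 117, 124, 149, 93, 37, 96, 72, 130, 146, 105, 73]
t=8: [176, 169, 90, 96, 127, 185, 213, 156, 114, 82, 156, 158]
t=9: [81, 74, 141, 183, 94, 58, 62, 84, 148, 144, 87, 34]
t=10: [212, 186, 96, 93, 165, 156, 220, 168, 92, 93, 141, 172]
t=11: [135, 112, 168, 152, 71, 22, 112, 121, 155, 165, 77, 34]
t=12: [126, 90, 51, 69, 133, 134, 108, 105, 42, 71, 140, 136]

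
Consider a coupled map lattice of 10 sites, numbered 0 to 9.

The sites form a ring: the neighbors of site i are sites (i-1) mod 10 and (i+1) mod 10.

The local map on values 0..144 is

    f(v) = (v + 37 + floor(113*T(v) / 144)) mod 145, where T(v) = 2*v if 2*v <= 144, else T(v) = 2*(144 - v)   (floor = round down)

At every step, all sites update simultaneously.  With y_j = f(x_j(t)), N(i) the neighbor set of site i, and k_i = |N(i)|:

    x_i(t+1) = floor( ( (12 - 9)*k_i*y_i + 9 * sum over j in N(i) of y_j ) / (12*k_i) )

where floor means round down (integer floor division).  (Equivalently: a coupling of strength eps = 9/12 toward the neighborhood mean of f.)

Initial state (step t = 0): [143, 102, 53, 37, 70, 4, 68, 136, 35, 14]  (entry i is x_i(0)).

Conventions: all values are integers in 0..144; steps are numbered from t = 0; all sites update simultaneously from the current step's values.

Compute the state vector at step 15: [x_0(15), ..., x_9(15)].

Simulating step by step:
t=0: [143, 102, 53, 37, 70, 4, 68, 136, 35, 14]
t=1: [58, 38, 78, 70, 84, 63, 49, 82, 73, 78]
t=2: [87, 76, 95, 71, 64, 45, 50, 52, 73, 62]
t=3: [63, 67, 71, 63, 44, 30, 17, 42, 47, 66]
t=4: [60, 63, 62, 42, 63, 60, 116, 70, 79, 39]
t=5: [82, 49, 86, 75, 84, 50, 56, 64, 96, 78]
t=6: [51, 56, 51, 70, 53, 44, 37, 50, 64, 68]
t=7: [43, 26, 45, 36, 35, 61, 42, 75, 46, 46]
t=8: [42, 29, 88, 82, 97, 113, 82, 76, 34, 7]
t=9: [97, 106, 85, 66, 62, 63, 65, 91, 79, 114]
t=10: [56, 63, 61, 60, 55, 54, 59, 66, 62, 63]
t=11: [48, 44, 49, 41, 36, 36, 44, 50, 55, 45]
t=12: [8, 13, 59, 90, 133, 82, 57, 19, 18, 19]
t=13: [72, 55, 61, 48, 61, 47, 68, 66, 84, 73]
t=14: [60, 55, 30, 39, 22, 45, 43, 66, 68, 74]
t=15: [52, 68, 92, 111, 77, 37, 26, 40, 67, 60]

Answer: [52, 68, 92, 111, 77, 37, 26, 40, 67, 60]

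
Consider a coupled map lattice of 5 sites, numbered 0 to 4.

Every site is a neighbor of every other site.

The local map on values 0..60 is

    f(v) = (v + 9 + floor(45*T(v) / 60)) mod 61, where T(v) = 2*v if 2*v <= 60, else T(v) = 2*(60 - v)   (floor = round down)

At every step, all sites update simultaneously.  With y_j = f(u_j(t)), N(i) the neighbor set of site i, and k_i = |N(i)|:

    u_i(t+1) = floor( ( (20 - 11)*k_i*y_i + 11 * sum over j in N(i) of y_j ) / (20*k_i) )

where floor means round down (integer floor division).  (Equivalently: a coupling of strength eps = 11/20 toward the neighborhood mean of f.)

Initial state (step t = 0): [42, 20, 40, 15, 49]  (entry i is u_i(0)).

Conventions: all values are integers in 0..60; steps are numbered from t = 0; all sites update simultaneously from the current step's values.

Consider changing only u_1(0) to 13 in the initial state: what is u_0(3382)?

Simulating step by step:
t=0: [42, 13, 40, 15, 49]
t=1: [23, 31, 24, 32, 22]
t=2: [9, 15, 10, 15, 9]
t=3: [35, 40, 36, 40, 35]
t=4: [19, 18, 19, 18, 19]
t=5: [55, 54, 55, 54, 55]
t=6: [10, 10, 10, 10, 10]
t=7: [34, 34, 34, 34, 34]
t=8: [21, 21, 21, 21, 21]
t=9: [0, 0, 0, 0, 0]
t=10: [9, 9, 9, 9, 9]
t=11: [31, 31, 31, 31, 31]
t=12: [22, 22, 22, 22, 22]
t=13: [3, 3, 3, 3, 3]
t=14: [16, 16, 16, 16, 16]
t=15: [49, 49, 49, 49, 49]
t=16: [13, 13, 13, 13, 13]
t=17: [41, 41, 41, 41, 41]
t=18: [17, 17, 17, 17, 17]
t=19: [51, 51, 51, 51, 51]
t=20: [12, 12, 12, 12, 12]
t=21: [39, 39, 39, 39, 39]
t=22: [18, 18, 18, 18, 18]
t=23: [54, 54, 54, 54, 54]
t=24: [11, 11, 11, 11, 11]
t=25: [36, 36, 36, 36, 36]
t=26: [20, 20, 20, 20, 20]
t=27: [59, 59, 59, 59, 59]
t=28: [8, 8, 8, 8, 8]
t=29: [29, 29, 29, 29, 29]
t=30: [20, 20, 20, 20, 20]

Answer: u_0(3382) = 20
Key observation: The state at step 26, [20, 20, 20, 20, 20], reappears at step 30: the system is in a cycle of period 4 from step 26 on.  Therefore the state at step 3382 equals the state at step 26 + ((3382 - 26) mod 4) = 26, which is [20, 20, 20, 20, 20].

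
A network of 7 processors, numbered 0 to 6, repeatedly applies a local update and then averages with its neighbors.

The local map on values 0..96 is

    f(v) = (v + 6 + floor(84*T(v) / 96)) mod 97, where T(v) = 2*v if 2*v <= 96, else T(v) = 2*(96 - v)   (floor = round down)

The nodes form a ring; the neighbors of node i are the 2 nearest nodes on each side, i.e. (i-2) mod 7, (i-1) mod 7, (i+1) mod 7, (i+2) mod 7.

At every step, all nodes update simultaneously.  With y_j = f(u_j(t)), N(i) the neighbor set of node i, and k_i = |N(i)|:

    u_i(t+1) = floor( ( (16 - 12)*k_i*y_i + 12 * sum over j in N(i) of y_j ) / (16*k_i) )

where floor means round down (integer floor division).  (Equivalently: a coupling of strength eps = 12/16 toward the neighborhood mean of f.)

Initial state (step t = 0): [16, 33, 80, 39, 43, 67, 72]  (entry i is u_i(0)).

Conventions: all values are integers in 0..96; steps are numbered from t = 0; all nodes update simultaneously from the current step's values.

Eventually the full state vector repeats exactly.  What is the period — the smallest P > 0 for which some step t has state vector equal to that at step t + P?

Simulating step by step:
t=0: [16, 33, 80, 39, 43, 67, 72]
t=1: [42, 43, 39, 35, 22, 28, 43]
t=2: [34, 20, 26, 37, 41, 43, 44]
t=3: [37, 37, 36, 37, 32, 18, 28]
t=4: [31, 23, 25, 33, 52, 50, 52]
t=5: [64, 73, 73, 65, 55, 59, 53]
t=6: [28, 27, 26, 27, 31, 32, 31]
t=7: [84, 82, 81, 84, 86, 88, 88]
t=8: [13, 14, 14, 13, 12, 12, 12]
t=9: [41, 41, 41, 41, 40, 39, 40]
t=10: [19, 20, 20, 19, 19, 19, 19]
t=11: [59, 59, 59, 59, 58, 58, 58]
t=12: [32, 32, 32, 32, 32, 32, 32]
t=13: [94, 94, 94, 94, 94, 94, 94]
t=14: [6, 6, 6, 6, 6, 6, 6]
t=15: [22, 22, 22, 22, 22, 22, 22]
t=16: [66, 66, 66, 66, 66, 66, 66]
t=17: [27, 27, 27, 27, 27, 27, 27]
t=18: [80, 80, 80, 80, 80, 80, 80]
t=19: [17, 17, 17, 17, 17, 17, 17]
t=20: [52, 52, 52, 52, 52, 52, 52]
t=21: [38, 38, 38, 38, 38, 38, 38]
t=22: [13, 13, 13, 13, 13, 13, 13]
t=23: [41, 41, 41, 41, 41, 41, 41]
t=24: [21, 21, 21, 21, 21, 21, 21]
t=25: [63, 63, 63, 63, 63, 63, 63]
t=26: [29, 29, 29, 29, 29, 29, 29]
t=27: [85, 85, 85, 85, 85, 85, 85]
t=28: [13, 13, 13, 13, 13, 13, 13]

Answer: 6
Key observation: The state at step 22, [13, 13, 13, 13, 13, 13, 13], reappears at step 28 — and no state repeats earlier — so the cycle the system enters has period 6.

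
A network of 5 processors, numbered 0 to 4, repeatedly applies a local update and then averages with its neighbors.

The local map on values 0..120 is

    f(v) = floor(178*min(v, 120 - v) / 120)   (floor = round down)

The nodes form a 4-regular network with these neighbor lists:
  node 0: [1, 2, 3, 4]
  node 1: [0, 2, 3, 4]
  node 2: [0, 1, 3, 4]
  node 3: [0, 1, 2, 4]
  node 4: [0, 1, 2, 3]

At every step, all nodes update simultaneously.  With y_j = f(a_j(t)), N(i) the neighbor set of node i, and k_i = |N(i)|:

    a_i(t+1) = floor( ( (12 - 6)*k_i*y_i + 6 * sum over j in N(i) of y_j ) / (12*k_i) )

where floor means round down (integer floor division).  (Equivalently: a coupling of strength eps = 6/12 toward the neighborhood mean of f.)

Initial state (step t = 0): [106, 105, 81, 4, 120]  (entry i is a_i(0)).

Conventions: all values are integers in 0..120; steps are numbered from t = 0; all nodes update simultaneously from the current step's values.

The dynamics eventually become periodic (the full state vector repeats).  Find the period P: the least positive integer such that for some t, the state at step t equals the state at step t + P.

Simulating step by step:
t=0: [106, 105, 81, 4, 120]
t=1: [20, 21, 34, 14, 13]
t=2: [29, 30, 37, 26, 25]
t=3: [43, 43, 47, 41, 40]
t=4: [62, 62, 65, 61, 61]
t=5: [85, 85, 83, 86, 86]
t=6: [51, 51, 52, 50, 50]
t=7: [75, 75, 75, 74, 74]
t=8: [66, 66, 66, 67, 67]
t=9: [79, 79, 79, 78, 78]
t=10: [60, 60, 60, 61, 61]
t=11: [88, 88, 88, 87, 87]
t=12: [47, 47, 47, 47, 47]
t=13: [69, 69, 69, 69, 69]
t=14: [75, 75, 75, 75, 75]
t=15: [66, 66, 66, 66, 66]
t=16: [80, 80, 80, 80, 80]
t=17: [59, 59, 59, 59, 59]
t=18: [87, 87, 87, 87, 87]
t=19: [48, 48, 48, 48, 48]
t=20: [71, 71, 71, 71, 71]
t=21: [72, 72, 72, 72, 72]
t=22: [71, 71, 71, 71, 71]

Answer: 2
Key observation: The state at step 20, [71, 71, 71, 71, 71], reappears at step 22 — and no state repeats earlier — so the cycle the system enters has period 2.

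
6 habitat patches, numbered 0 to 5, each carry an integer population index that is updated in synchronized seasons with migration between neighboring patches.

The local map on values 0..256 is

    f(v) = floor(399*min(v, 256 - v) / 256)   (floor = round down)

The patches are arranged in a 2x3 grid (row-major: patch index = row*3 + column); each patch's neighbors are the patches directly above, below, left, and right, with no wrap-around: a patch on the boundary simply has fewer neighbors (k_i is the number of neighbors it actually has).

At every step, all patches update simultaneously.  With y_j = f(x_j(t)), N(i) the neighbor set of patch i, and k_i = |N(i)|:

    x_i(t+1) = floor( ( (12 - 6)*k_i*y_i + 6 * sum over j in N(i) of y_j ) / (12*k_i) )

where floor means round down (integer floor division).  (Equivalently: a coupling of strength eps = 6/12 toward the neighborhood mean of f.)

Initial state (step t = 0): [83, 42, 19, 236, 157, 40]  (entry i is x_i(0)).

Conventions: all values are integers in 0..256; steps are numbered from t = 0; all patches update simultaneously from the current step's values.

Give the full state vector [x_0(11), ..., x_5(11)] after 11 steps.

Answer: [178, 171, 172, 177, 171, 172]

Derivation:
t=0: [83, 42, 19, 236, 157, 40]
t=1: [88, 84, 46, 86, 103, 76]
t=2: [134, 126, 97, 141, 143, 116]
t=3: [188, 184, 169, 181, 180, 171]
t=4: [109, 115, 128, 113, 119, 129]
t=5: [173, 181, 193, 176, 184, 194]
t=6: [124, 114, 102, 122, 112, 100]
t=7: [188, 176, 162, 186, 174, 160]
t=8: [110, 125, 141, 112, 127, 142]
t=9: [177, 188, 182, 179, 189, 182]
t=10: [117, 109, 112, 116, 108, 112]
t=11: [178, 171, 172, 177, 171, 172]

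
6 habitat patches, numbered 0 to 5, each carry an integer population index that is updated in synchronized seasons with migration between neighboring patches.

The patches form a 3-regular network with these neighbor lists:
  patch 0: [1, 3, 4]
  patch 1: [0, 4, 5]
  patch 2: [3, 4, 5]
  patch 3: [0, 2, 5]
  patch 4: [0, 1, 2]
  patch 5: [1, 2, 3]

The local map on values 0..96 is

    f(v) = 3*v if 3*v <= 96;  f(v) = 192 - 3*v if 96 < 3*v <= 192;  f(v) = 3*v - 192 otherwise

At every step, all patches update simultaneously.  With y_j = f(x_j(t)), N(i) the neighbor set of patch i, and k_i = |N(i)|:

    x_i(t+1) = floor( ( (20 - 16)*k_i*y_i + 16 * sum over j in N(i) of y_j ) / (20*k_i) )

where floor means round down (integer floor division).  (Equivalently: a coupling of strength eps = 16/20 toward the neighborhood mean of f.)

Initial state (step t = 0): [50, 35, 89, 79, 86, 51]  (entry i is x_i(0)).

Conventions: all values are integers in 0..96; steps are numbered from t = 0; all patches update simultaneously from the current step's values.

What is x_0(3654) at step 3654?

Answer: x_0(3654) = 73
Key observation: The state at step 39, [25, 24, 24, 25, 24, 24], reappears at step 41: the system is in a cycle of period 2 from step 39 on.  Therefore the state at step 3654 equals the state at step 39 + ((3654 - 39) mod 2) = 40, which is [73, 72, 72, 73, 72, 72].

Derivation:
t=0: [50, 35, 89, 79, 86, 51]
t=1: [61, 56, 55, 50, 67, 63]
t=2: [21, 10, 19, 18, 17, 25]
t=3: [48, 56, 59, 62, 50, 52]
t=4: [28, 38, 25, 27, 31, 19]
t=5: [84, 78, 76, 73, 81, 73]
t=6: [44, 45, 35, 38, 47, 33]
t=7: [61, 65, 76, 79, 64, 77]
t=8: [14, 13, 29, 31, 12, 30]
t=9: [53, 52, 75, 77, 52, 76]
t=10: [36, 35, 36, 35, 34, 36]
t=11: [87, 86, 86, 84, 86, 85]
t=12: [65, 66, 63, 64, 66, 63]
t=13: [3, 4, 3, 2, 4, 3]
t=14: [9, 10, 9, 8, 10, 9]
t=15: [27, 28, 27, 26, 28, 27]
t=16: [81, 82, 81, 80, 82, 81]
t=17: [51, 52, 51, 50, 52, 51]
t=18: [38, 37, 39, 39, 37, 39]
t=19: [78, 78, 76, 75, 78, 76]
t=20: [39, 40, 36, 37, 40, 36]
t=21: [75, 76, 80, 81, 76, 80]
t=22: [39, 38, 45, 44, 38, 45]
t=23: [72, 71, 63, 62, 71, 63]
t=24: [17, 17, 8, 9, 17, 8]
t=25: [44, 43, 32, 31, 43, 32]
t=26: [70, 71, 86, 85, 71, 86]
t=27: [31, 32, 53, 52, 32, 53]
t=28: [79, 78, 50, 49, 78, 50]
t=29: [43, 42, 42, 43, 42, 42]
t=30: [64, 65, 65, 64, 65, 65]
t=31: [1, 2, 2, 1, 2, 2]
t=32: [4, 5, 5, 4, 5, 5]
t=33: [13, 14, 14, 13, 14, 14]
t=34: [40, 41, 41, 40, 41, 41]
t=35: [70, 69, 69, 70, 69, 69]
t=36: [16, 15, 15, 16, 15, 15]
t=37: [46, 45, 45, 46, 45, 45]
t=38: [55, 56, 56, 55, 56, 56]
t=39: [25, 24, 24, 25, 24, 24]
t=40: [73, 72, 72, 73, 72, 72]
t=41: [25, 24, 24, 25, 24, 24]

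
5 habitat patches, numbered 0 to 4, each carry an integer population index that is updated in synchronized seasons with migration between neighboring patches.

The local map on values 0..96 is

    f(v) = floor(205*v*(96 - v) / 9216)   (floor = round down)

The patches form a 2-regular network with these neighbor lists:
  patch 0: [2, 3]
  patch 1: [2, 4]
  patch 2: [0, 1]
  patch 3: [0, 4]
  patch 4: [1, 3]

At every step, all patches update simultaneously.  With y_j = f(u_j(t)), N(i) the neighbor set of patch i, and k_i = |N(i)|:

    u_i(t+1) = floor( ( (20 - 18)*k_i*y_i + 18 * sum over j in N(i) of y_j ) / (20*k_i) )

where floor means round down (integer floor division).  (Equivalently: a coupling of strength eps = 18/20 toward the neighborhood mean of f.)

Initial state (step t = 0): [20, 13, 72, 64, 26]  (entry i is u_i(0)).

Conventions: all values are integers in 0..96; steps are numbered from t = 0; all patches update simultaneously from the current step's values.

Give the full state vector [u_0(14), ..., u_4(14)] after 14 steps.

Answer: [51, 51, 51, 51, 51]

Derivation:
t=0: [20, 13, 72, 64, 26]
t=1: [40, 37, 29, 37, 35]
t=2: [45, 45, 47, 48, 47]
t=3: [51, 51, 51, 51, 51]
t=4: [51, 51, 51, 51, 51]
t=5: [51, 51, 51, 51, 51]
t=6: [51, 51, 51, 51, 51]
t=7: [51, 51, 51, 51, 51]
t=8: [51, 51, 51, 51, 51]
t=9: [51, 51, 51, 51, 51]
t=10: [51, 51, 51, 51, 51]
t=11: [51, 51, 51, 51, 51]
t=12: [51, 51, 51, 51, 51]
t=13: [51, 51, 51, 51, 51]
t=14: [51, 51, 51, 51, 51]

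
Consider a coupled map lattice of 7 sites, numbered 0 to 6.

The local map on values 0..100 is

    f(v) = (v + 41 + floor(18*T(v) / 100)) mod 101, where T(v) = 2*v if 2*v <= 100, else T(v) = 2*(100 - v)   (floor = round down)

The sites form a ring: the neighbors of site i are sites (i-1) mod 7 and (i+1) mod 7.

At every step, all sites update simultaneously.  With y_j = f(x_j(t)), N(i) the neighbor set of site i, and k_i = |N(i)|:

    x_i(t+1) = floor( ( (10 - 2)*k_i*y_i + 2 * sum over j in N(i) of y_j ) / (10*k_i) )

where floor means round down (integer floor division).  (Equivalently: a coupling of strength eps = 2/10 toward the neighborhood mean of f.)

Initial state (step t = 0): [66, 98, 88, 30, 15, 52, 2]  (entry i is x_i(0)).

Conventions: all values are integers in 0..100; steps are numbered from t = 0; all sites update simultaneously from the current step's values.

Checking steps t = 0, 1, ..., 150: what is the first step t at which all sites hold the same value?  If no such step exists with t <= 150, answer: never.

Simulating step by step:
t=0: [66, 98, 88, 30, 15, 52, 2]  (not all equal)
t=1: [22, 35, 37, 74, 57, 17, 37]  (not all equal)
t=2: [73, 86, 83, 28, 18, 61, 86]  (not all equal)
t=3: [23, 29, 34, 72, 61, 21, 28]  (not all equal)
t=4: [73, 79, 79, 27, 21, 64, 77]  (not all equal)
t=5: [22, 25, 31, 71, 64, 22, 23]  (not all equal)
t=6: [70, 75, 76, 26, 21, 64, 71]  (not all equal)
t=7: [20, 23, 29, 70, 64, 21, 20]  (not all equal)
t=8: [68, 72, 73, 25, 21, 63, 68]  (not all equal)
t=9: [19, 21, 27, 69, 64, 21, 18]  (not all equal)
t=10: [66, 69, 70, 25, 21, 63, 65]  (not all equal)
t=11: [18, 19, 25, 68, 64, 21, 17]  (not all equal)
t=12: [65, 66, 68, 24, 21, 63, 64]  (not all equal)
t=13: [17, 18, 24, 67, 64, 21, 16]  (not all equal)
t=14: [63, 65, 66, 23, 21, 63, 62]  (not all equal)
t=15: [16, 17, 23, 66, 64, 21, 15]  (not all equal)
t=16: [62, 64, 65, 23, 21, 62, 61]  (not all equal)
t=17: [15, 16, 22, 66, 63, 20, 15]  (not all equal)
t=18: [61, 62, 64, 23, 21, 62, 61]  (not all equal)
t=19: [15, 15, 21, 66, 63, 20, 15]  (not all equal)
t=20: [61, 61, 63, 22, 21, 62, 61]  (not all equal)
t=21: [15, 15, 21, 64, 63, 20, 15]  (not all equal)
t=22: [61, 61, 62, 21, 21, 62, 61]  (not all equal)
t=23: [15, 15, 20, 63, 63, 20, 15]  (not all equal)
t=24: [61, 61, 62, 21, 21, 62, 61]  (not all equal)

Answer: never
Key observation: The state at step 22 reappears at step 24 — the system is in a cycle of period 2 from step 22 on.  No step 0..24 is synchronized, and the cycle repeats forever, so no step up to 150 (or ever) has all sites equal.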